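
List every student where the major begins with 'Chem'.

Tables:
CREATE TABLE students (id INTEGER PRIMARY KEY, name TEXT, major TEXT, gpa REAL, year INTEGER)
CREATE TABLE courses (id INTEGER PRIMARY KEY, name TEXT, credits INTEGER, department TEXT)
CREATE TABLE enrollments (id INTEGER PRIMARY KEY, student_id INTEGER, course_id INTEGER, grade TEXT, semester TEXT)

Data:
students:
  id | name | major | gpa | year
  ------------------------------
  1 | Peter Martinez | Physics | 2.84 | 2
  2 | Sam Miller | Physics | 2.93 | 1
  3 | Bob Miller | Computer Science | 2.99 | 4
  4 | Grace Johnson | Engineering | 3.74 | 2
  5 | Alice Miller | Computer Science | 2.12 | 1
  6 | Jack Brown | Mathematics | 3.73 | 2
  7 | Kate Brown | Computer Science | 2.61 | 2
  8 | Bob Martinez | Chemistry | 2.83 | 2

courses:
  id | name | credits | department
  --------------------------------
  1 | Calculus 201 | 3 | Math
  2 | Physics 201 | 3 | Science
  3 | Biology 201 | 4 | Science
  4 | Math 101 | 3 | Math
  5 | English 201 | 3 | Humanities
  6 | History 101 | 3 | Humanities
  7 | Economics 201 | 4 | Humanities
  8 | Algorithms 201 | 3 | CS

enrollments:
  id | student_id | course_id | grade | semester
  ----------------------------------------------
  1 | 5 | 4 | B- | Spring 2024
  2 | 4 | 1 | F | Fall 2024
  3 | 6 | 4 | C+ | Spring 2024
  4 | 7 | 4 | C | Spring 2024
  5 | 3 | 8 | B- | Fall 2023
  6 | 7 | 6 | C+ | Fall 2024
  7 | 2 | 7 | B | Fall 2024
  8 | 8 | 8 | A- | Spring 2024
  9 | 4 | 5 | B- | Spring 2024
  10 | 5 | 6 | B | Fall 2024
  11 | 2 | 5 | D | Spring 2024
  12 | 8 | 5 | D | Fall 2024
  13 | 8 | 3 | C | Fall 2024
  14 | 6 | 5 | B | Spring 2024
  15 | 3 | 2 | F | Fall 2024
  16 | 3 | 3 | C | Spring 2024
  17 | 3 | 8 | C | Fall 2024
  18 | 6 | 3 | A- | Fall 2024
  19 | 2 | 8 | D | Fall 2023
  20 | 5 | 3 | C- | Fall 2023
SELECT name, major FROM students WHERE major LIKE 'Chem%'

Execution result:
name | major
Bob Martinez | Chemistry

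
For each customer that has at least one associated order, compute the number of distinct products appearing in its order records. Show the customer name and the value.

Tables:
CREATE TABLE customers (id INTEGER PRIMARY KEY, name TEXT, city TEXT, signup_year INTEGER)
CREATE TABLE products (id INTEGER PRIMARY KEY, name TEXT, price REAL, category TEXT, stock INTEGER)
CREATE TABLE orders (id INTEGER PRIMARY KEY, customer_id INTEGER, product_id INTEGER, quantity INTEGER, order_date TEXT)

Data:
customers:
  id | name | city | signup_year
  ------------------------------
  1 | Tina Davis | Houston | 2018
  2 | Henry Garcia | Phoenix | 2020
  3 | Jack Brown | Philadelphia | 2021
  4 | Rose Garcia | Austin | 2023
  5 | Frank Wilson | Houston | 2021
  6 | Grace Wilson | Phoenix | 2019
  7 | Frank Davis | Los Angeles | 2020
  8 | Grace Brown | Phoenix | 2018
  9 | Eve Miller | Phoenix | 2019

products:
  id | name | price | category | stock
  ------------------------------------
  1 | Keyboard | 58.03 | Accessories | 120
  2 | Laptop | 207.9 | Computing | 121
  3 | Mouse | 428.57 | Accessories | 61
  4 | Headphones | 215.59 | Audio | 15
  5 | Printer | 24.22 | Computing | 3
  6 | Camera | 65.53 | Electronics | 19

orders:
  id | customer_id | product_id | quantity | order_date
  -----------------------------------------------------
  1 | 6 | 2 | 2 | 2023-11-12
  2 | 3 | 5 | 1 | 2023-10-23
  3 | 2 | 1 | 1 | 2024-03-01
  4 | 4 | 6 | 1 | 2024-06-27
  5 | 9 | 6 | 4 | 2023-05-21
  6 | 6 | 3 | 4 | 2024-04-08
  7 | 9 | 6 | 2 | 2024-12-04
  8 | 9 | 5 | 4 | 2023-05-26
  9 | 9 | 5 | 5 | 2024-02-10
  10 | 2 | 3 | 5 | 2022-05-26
SELECT p.name, COUNT(DISTINCT c.product_id) AS distinct_product_count FROM orders c JOIN customers p ON c.customer_id = p.id GROUP BY p.id, p.name

Execution result:
name | distinct_product_count
Henry Garcia | 2
Jack Brown | 1
Rose Garcia | 1
Grace Wilson | 2
Eve Miller | 2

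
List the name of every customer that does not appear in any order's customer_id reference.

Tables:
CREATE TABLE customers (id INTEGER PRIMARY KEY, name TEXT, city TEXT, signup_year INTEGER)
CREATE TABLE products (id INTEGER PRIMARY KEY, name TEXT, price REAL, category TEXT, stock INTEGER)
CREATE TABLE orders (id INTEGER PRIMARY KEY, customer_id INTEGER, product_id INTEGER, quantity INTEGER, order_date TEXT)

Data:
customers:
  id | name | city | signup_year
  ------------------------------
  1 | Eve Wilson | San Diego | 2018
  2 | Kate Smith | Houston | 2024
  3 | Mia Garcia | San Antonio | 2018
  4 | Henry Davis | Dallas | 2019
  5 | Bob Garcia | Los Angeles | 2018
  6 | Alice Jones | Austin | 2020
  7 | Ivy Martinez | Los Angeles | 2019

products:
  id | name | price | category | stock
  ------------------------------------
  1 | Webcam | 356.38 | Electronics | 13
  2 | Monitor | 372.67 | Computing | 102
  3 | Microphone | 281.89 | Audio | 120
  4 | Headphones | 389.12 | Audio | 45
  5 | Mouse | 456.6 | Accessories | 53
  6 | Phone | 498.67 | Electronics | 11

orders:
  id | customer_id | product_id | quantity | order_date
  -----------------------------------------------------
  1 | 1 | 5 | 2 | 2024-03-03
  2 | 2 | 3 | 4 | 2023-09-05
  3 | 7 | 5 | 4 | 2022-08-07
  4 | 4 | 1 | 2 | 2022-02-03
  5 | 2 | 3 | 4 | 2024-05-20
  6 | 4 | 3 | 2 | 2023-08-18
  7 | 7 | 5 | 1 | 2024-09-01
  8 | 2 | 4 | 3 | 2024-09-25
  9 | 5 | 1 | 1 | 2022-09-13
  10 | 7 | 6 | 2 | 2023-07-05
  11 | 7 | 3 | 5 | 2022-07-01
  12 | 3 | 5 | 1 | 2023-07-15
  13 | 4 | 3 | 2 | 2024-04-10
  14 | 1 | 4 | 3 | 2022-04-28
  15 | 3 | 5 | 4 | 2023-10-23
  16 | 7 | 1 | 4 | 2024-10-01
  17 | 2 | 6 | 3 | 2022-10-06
SELECT p.name FROM customers p LEFT JOIN orders c ON c.customer_id = p.id WHERE c.id IS NULL

Execution result:
Alice Jones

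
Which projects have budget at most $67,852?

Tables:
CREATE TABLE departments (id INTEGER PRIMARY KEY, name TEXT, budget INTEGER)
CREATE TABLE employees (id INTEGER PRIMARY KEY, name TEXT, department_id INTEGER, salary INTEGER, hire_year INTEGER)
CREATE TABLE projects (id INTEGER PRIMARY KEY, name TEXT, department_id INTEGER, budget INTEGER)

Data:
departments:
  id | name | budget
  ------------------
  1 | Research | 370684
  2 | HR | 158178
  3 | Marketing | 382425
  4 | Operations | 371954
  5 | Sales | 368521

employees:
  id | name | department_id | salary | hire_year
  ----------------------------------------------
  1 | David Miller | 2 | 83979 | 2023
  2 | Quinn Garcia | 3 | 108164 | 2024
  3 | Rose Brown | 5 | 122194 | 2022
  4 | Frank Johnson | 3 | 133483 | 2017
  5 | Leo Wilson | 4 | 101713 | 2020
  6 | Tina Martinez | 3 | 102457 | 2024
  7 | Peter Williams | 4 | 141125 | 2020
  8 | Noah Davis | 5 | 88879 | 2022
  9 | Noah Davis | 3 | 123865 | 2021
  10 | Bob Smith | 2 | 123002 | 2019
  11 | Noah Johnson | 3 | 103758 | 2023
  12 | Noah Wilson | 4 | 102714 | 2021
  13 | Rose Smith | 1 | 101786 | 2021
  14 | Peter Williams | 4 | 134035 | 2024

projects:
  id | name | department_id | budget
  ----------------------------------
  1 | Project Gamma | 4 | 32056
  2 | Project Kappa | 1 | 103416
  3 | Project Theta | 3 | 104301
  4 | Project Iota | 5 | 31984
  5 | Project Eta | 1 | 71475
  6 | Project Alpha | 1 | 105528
SELECT name, budget FROM projects WHERE budget <= 67852

Execution result:
name | budget
Project Gamma | 32056
Project Iota | 31984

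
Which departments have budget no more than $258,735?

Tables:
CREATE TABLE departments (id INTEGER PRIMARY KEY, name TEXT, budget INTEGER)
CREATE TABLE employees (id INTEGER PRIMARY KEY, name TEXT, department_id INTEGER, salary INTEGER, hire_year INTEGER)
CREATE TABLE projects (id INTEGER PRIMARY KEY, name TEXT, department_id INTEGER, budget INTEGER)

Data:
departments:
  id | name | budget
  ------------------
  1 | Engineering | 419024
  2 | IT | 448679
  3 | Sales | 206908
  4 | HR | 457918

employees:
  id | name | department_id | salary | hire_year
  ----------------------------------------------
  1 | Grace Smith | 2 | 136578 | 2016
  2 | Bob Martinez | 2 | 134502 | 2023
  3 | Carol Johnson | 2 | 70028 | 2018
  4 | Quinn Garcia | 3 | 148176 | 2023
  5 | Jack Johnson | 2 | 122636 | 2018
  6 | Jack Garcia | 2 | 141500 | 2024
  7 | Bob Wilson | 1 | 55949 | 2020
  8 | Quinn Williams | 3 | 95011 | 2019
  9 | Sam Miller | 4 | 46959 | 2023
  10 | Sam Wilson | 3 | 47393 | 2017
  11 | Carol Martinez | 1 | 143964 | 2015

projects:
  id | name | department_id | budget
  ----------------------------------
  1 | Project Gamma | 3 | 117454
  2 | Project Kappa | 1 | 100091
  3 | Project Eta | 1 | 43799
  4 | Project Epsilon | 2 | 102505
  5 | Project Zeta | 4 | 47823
SELECT name, budget FROM departments WHERE budget <= 258735

Execution result:
name | budget
Sales | 206908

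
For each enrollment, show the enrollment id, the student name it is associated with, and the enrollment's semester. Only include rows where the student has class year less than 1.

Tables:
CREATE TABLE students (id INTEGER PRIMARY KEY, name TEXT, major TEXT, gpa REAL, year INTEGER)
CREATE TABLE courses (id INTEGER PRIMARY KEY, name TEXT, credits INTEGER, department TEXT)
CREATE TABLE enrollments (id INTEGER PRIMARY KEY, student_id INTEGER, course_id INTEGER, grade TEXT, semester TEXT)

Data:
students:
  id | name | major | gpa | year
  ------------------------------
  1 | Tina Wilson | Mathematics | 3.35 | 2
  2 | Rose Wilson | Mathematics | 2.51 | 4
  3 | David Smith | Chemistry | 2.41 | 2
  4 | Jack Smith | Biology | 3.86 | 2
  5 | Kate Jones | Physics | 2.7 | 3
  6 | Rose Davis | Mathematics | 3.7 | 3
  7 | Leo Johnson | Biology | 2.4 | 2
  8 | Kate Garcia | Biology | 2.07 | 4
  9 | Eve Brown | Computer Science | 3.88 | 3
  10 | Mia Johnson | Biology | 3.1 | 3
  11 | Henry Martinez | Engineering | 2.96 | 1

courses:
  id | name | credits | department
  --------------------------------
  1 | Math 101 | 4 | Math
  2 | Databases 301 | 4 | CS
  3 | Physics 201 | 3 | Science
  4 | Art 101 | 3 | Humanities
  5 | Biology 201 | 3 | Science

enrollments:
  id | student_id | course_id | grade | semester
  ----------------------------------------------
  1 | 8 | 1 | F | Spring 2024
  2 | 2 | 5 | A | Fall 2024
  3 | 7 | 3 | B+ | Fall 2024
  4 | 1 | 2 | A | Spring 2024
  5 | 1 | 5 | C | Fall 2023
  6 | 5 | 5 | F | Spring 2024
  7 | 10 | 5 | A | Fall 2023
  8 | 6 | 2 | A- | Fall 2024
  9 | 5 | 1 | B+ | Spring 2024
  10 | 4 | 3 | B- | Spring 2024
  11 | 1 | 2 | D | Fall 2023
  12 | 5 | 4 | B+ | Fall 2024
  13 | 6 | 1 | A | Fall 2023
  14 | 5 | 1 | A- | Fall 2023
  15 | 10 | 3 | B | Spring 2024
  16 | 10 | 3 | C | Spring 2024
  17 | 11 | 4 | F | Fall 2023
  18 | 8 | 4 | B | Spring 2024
SELECT c.id, p.name AS student, c.semester FROM enrollments c JOIN students p ON c.student_id = p.id WHERE p.year < 1

Execution result:
(no rows)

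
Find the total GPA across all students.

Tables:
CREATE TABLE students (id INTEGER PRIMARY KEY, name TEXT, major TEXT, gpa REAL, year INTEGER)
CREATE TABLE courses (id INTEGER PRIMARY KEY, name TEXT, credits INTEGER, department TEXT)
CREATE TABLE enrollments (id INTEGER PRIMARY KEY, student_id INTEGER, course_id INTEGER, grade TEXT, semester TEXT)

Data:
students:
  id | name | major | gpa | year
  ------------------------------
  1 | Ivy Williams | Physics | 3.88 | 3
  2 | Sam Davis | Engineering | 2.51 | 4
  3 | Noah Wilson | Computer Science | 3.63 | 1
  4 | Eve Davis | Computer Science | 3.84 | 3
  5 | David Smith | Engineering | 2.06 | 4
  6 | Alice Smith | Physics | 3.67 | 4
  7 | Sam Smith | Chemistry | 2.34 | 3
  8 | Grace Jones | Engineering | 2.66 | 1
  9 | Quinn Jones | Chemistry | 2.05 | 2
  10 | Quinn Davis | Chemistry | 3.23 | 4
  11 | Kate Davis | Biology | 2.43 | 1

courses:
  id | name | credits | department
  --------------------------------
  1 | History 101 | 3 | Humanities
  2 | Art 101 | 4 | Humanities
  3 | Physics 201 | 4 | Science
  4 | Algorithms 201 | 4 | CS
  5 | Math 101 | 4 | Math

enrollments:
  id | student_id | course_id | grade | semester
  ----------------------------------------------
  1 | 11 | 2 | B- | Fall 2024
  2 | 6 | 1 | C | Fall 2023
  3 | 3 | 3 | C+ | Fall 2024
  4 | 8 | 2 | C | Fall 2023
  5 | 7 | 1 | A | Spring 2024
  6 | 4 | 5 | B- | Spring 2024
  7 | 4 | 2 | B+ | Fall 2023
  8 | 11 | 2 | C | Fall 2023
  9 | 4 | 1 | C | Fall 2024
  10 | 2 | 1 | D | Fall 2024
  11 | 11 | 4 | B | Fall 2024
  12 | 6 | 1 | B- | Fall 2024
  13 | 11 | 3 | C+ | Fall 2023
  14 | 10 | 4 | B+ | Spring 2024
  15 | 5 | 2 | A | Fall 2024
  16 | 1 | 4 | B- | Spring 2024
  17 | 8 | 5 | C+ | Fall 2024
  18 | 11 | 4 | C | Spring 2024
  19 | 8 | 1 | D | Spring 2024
SELECT SUM(gpa) FROM students

Execution result:
32.30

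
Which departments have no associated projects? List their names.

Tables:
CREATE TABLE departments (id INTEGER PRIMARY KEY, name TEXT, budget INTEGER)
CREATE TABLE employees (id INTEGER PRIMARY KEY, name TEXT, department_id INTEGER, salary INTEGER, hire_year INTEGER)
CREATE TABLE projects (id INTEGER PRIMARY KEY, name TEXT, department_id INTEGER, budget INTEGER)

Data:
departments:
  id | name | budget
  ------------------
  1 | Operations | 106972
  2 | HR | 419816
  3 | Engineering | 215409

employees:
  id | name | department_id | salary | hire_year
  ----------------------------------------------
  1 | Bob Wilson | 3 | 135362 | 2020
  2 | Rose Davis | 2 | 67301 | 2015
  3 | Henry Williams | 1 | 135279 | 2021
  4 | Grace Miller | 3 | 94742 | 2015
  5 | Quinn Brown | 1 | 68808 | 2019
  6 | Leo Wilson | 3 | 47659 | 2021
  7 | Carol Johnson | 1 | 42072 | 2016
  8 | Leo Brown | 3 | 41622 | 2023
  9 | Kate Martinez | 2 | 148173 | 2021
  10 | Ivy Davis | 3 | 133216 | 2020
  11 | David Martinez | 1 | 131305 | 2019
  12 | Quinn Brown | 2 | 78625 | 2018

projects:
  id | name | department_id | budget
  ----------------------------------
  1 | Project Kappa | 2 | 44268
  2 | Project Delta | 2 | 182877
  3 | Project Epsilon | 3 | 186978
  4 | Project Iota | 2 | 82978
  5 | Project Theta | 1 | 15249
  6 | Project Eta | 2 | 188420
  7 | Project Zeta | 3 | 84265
SELECT p.name FROM departments p LEFT JOIN projects c ON c.department_id = p.id WHERE c.id IS NULL

Execution result:
(no rows)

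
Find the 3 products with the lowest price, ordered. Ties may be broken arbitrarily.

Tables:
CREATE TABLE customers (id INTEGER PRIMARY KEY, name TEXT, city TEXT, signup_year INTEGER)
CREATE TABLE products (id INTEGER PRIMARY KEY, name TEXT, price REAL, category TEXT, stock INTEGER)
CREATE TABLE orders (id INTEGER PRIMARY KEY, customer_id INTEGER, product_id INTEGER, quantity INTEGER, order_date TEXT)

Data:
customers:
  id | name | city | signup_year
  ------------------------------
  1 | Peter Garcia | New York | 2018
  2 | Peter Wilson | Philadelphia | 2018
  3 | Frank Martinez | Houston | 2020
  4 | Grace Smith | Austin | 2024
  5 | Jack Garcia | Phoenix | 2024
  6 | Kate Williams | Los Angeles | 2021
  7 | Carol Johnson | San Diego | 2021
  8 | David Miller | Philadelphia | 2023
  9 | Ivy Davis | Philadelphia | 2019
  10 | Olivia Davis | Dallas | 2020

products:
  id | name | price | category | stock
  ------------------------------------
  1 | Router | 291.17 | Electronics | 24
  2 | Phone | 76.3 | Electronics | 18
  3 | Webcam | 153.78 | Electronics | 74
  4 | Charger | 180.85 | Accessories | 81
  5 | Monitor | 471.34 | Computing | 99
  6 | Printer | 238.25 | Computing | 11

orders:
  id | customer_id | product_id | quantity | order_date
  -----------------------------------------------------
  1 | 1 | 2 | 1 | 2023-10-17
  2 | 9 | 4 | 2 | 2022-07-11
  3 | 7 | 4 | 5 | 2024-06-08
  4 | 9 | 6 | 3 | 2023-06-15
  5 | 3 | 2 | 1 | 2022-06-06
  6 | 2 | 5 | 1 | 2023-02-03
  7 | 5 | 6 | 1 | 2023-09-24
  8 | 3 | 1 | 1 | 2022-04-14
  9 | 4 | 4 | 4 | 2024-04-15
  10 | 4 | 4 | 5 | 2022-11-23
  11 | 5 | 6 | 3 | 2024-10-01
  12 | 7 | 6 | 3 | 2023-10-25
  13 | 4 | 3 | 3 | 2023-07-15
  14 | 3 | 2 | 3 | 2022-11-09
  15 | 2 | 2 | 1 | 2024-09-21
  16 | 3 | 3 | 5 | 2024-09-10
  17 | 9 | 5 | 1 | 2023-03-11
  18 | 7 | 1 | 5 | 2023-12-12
SELECT name, price FROM products ORDER BY price ASC LIMIT 3

Execution result:
name | price
Phone | 76.30
Webcam | 153.78
Charger | 180.85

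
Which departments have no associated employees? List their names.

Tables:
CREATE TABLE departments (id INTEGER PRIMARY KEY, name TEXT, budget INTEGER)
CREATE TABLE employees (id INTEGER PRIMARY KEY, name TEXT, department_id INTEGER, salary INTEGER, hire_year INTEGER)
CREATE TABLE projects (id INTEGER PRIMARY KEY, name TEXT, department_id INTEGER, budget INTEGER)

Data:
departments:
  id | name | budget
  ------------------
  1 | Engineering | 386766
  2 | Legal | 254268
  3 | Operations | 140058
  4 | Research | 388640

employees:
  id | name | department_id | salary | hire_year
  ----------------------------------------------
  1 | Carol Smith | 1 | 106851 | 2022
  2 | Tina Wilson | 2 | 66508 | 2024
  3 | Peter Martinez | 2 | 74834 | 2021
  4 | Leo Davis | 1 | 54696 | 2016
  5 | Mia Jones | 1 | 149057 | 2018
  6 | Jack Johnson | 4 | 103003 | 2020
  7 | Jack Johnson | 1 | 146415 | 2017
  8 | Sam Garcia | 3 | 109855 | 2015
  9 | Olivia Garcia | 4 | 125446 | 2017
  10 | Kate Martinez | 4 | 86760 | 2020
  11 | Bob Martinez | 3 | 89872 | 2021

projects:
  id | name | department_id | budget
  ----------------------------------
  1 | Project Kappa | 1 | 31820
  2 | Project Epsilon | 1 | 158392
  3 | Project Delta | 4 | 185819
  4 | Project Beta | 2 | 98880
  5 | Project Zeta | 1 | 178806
SELECT p.name FROM departments p LEFT JOIN employees c ON c.department_id = p.id WHERE c.id IS NULL

Execution result:
(no rows)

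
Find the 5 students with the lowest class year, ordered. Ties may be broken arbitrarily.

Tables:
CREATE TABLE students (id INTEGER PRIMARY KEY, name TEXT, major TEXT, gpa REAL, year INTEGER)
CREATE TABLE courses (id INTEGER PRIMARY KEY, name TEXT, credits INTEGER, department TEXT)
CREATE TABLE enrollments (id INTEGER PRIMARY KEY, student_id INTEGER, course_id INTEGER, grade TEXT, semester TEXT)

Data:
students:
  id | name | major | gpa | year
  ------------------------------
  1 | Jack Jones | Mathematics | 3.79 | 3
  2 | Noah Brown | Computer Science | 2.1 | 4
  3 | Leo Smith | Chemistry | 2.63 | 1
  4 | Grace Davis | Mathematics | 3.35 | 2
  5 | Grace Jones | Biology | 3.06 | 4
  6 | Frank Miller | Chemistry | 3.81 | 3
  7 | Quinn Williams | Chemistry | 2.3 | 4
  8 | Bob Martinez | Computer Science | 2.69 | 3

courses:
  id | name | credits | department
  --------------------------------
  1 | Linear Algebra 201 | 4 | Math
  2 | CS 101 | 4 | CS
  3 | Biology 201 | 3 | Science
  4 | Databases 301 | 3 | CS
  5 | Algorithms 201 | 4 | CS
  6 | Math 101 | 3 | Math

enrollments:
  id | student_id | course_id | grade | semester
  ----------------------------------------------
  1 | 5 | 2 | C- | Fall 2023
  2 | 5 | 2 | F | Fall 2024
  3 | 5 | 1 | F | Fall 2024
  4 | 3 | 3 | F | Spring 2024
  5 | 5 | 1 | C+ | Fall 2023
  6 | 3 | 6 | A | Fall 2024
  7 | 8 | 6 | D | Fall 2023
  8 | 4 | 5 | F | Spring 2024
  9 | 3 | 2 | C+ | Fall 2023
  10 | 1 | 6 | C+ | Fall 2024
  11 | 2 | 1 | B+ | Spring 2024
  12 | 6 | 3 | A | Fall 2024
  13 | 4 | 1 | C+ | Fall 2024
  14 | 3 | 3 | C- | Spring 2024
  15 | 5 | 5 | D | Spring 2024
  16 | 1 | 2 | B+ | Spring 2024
SELECT name, year FROM students ORDER BY year ASC LIMIT 5

Execution result:
name | year
Leo Smith | 1
Grace Davis | 2
Jack Jones | 3
Frank Miller | 3
Bob Martinez | 3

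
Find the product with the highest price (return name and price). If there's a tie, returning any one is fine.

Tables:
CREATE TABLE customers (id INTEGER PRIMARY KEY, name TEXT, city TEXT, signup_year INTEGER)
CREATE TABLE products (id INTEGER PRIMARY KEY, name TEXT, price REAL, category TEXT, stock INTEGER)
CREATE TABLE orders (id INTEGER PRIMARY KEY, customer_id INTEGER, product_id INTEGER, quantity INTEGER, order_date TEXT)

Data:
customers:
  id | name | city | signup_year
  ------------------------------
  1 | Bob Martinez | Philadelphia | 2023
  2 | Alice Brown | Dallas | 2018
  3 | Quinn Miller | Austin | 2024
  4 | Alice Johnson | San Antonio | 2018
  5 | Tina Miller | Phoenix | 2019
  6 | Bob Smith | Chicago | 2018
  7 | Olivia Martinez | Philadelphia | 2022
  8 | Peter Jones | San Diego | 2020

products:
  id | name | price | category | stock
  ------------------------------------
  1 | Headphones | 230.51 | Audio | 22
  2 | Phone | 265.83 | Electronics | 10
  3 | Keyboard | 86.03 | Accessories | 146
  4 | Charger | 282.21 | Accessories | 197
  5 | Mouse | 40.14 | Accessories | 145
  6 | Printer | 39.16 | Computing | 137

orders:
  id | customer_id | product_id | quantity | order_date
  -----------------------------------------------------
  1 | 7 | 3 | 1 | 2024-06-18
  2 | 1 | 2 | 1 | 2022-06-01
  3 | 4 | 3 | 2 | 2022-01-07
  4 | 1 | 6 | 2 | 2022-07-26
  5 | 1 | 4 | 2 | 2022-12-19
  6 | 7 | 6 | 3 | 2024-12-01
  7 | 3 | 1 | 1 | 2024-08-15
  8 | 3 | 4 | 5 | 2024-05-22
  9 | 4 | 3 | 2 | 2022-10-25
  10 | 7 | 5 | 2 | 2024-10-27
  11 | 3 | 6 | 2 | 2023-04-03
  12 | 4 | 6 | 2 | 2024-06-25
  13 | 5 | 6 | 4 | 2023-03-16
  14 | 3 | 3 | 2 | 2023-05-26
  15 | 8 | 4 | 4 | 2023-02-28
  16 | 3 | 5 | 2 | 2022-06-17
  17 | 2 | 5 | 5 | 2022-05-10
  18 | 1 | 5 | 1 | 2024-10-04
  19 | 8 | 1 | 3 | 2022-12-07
SELECT name, price FROM products ORDER BY price DESC LIMIT 1

Execution result:
name | price
Charger | 282.21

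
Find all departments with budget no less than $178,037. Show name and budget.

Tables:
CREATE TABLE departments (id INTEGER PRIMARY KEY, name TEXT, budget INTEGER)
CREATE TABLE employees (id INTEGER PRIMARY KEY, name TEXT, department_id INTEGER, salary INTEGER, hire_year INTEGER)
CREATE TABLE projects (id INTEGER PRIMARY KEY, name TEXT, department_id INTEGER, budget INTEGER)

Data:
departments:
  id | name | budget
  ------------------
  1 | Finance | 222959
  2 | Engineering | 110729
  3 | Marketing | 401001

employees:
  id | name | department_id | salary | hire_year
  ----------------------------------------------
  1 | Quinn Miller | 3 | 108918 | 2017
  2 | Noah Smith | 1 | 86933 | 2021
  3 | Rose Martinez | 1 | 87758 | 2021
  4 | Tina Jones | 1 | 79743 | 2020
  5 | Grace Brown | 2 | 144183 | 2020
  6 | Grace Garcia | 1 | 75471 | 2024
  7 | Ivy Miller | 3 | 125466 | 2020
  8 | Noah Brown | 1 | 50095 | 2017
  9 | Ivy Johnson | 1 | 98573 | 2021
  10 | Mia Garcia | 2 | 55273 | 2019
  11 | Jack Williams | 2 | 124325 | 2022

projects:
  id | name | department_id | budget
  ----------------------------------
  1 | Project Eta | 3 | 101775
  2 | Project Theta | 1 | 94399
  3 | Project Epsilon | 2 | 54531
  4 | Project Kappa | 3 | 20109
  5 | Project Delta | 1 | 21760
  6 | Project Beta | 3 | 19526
SELECT name, budget FROM departments WHERE budget >= 178037

Execution result:
name | budget
Finance | 222959
Marketing | 401001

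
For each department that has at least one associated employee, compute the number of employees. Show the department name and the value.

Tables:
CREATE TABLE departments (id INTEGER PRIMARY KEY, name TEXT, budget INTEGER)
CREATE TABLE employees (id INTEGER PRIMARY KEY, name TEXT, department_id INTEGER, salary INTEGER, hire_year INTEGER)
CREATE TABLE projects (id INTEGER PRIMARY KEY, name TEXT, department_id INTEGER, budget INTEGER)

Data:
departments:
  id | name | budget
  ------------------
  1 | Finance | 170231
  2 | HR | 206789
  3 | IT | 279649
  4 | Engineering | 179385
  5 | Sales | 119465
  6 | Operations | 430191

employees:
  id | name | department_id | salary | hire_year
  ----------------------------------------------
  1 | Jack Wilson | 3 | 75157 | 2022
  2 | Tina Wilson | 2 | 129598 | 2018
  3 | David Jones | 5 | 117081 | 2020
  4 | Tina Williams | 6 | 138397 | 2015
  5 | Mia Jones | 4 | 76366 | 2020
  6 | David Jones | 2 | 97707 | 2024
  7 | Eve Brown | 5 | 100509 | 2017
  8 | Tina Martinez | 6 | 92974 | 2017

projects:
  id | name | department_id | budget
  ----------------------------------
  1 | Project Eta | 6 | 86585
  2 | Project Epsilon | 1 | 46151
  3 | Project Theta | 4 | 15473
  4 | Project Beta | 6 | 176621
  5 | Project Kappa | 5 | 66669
SELECT p.name, COUNT(*) AS n FROM employees c JOIN departments p ON c.department_id = p.id GROUP BY p.id, p.name

Execution result:
name | n
HR | 2
IT | 1
Engineering | 1
Sales | 2
Operations | 2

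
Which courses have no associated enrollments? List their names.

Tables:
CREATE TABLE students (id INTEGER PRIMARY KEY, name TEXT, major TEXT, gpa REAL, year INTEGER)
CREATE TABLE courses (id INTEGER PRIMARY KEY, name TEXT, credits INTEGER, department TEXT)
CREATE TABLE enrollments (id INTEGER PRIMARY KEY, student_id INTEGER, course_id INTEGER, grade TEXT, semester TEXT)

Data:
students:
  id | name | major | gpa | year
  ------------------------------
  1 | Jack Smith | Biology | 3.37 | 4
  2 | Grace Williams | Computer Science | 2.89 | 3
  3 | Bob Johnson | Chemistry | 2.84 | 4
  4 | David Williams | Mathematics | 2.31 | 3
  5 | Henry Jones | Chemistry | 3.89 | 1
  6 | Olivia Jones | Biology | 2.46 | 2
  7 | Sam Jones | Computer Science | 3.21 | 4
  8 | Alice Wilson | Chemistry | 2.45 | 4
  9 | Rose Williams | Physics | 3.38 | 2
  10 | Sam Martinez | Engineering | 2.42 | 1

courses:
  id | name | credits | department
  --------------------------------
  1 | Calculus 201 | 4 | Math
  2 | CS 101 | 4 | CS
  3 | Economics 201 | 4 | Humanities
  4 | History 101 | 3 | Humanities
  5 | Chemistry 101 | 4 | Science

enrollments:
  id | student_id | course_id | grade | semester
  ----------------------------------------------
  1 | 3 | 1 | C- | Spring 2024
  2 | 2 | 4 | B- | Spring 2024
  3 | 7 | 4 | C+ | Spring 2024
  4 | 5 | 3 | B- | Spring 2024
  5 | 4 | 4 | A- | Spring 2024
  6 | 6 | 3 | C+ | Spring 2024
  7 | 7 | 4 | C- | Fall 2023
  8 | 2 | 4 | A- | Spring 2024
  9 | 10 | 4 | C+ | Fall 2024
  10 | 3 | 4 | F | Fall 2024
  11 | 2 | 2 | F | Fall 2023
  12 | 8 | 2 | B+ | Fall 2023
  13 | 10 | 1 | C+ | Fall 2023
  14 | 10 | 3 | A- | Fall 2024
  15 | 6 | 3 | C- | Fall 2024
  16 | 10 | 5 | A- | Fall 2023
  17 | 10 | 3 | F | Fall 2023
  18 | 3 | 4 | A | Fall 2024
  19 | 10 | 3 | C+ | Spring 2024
SELECT p.name FROM courses p LEFT JOIN enrollments c ON c.course_id = p.id WHERE c.id IS NULL

Execution result:
(no rows)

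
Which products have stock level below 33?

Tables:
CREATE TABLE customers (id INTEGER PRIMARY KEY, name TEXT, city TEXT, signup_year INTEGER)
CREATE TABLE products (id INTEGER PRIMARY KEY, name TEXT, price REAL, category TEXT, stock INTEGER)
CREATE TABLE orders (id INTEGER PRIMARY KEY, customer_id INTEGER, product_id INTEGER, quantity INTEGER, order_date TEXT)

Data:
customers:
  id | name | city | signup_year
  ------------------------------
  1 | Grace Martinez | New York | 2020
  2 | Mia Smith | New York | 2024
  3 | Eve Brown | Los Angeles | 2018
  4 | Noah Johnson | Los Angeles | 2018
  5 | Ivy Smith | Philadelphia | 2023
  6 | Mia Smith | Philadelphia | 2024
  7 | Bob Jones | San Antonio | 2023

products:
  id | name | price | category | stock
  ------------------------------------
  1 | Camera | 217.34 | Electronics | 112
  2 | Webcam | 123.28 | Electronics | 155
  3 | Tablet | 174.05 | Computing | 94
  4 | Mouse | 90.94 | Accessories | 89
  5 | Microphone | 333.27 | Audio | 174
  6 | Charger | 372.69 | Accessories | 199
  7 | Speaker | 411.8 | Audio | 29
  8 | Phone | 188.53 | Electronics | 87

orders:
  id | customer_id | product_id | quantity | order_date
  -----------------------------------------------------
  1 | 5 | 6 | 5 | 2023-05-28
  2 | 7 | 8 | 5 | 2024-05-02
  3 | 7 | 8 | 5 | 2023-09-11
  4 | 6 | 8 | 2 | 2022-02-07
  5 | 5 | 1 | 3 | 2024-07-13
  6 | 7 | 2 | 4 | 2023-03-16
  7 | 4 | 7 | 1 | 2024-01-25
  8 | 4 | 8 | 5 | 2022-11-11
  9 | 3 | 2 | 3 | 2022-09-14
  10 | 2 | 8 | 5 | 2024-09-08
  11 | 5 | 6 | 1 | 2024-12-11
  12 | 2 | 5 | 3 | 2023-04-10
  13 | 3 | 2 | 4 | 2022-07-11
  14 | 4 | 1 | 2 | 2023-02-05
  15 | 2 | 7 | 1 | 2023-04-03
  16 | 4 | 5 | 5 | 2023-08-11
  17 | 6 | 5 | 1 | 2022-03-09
SELECT name, stock FROM products WHERE stock < 33

Execution result:
name | stock
Speaker | 29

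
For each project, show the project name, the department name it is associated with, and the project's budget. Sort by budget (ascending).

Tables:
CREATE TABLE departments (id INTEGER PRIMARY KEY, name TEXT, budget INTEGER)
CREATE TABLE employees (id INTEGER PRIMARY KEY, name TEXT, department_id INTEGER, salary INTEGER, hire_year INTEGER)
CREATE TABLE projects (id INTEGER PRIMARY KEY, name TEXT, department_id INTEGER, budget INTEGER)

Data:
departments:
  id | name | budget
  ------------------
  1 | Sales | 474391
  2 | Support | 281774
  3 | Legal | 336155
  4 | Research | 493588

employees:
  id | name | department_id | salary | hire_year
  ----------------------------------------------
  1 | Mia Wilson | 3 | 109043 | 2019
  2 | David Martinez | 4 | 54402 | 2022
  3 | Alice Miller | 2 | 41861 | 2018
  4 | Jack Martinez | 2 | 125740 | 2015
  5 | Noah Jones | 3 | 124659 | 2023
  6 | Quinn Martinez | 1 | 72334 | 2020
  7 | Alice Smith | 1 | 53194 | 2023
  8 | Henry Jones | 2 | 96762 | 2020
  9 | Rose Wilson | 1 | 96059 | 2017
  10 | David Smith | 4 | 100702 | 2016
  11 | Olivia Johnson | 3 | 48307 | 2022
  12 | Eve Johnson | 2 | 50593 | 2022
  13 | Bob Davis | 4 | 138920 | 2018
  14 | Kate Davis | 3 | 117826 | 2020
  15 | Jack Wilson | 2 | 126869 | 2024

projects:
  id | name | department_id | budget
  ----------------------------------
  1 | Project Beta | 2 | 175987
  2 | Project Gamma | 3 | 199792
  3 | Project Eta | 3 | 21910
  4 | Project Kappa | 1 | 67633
SELECT c.name, p.name AS department, c.budget FROM projects c JOIN departments p ON c.department_id = p.id ORDER BY c.budget ASC

Execution result:
name | department | budget
Project Eta | Legal | 21910
Project Kappa | Sales | 67633
Project Beta | Support | 175987
Project Gamma | Legal | 199792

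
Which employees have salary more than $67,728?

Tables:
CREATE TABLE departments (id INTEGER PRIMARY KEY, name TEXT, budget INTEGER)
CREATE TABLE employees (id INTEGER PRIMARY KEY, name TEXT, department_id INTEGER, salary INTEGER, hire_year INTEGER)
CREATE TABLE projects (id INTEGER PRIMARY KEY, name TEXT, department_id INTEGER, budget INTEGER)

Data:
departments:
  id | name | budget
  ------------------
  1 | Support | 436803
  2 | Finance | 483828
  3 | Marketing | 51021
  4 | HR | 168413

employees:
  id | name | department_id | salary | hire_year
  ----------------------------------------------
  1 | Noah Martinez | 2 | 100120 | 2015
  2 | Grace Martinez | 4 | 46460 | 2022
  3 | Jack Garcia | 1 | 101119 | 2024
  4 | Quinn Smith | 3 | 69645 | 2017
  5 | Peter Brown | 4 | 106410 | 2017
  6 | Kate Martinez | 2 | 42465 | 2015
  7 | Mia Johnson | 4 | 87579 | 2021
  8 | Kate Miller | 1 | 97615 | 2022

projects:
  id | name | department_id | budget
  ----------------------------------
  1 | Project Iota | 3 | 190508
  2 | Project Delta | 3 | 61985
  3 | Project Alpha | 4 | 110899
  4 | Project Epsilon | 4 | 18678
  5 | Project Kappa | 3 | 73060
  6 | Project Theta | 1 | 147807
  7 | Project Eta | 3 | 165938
SELECT name, salary FROM employees WHERE salary > 67728

Execution result:
name | salary
Noah Martinez | 100120
Jack Garcia | 101119
Quinn Smith | 69645
Peter Brown | 106410
Mia Johnson | 87579
Kate Miller | 97615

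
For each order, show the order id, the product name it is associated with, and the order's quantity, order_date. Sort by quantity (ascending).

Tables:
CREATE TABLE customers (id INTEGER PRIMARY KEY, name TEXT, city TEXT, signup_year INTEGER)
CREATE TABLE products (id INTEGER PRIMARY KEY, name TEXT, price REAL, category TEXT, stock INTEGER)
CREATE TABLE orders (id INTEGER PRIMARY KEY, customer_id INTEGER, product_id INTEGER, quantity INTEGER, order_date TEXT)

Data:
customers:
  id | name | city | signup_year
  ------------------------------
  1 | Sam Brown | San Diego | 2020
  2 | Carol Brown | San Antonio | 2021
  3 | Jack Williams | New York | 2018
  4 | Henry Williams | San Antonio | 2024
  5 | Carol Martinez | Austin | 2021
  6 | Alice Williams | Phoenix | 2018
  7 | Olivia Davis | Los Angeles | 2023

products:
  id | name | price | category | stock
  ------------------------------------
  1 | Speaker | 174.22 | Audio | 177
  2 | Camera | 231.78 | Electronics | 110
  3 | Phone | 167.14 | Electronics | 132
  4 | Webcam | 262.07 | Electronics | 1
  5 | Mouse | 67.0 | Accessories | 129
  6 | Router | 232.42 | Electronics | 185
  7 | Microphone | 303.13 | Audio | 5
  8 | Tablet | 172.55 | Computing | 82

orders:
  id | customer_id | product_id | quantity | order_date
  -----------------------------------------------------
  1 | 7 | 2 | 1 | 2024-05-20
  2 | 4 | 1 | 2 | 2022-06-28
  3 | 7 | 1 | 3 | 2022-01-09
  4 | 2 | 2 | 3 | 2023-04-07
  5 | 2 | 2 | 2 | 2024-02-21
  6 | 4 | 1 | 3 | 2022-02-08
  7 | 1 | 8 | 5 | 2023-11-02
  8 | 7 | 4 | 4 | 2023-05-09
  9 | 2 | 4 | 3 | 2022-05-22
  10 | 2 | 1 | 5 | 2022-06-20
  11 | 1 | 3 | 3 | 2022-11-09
SELECT c.id, p.name AS product, c.quantity, c.order_date FROM orders c JOIN products p ON c.product_id = p.id ORDER BY c.quantity ASC

Execution result:
id | product | quantity | order_date
1 | Camera | 1 | 2024-05-20
2 | Speaker | 2 | 2022-06-28
5 | Camera | 2 | 2024-02-21
3 | Speaker | 3 | 2022-01-09
4 | Camera | 3 | 2023-04-07
6 | Speaker | 3 | 2022-02-08
9 | Webcam | 3 | 2022-05-22
11 | Phone | 3 | 2022-11-09
8 | Webcam | 4 | 2023-05-09
7 | Tablet | 5 | 2023-11-02
10 | Speaker | 5 | 2022-06-20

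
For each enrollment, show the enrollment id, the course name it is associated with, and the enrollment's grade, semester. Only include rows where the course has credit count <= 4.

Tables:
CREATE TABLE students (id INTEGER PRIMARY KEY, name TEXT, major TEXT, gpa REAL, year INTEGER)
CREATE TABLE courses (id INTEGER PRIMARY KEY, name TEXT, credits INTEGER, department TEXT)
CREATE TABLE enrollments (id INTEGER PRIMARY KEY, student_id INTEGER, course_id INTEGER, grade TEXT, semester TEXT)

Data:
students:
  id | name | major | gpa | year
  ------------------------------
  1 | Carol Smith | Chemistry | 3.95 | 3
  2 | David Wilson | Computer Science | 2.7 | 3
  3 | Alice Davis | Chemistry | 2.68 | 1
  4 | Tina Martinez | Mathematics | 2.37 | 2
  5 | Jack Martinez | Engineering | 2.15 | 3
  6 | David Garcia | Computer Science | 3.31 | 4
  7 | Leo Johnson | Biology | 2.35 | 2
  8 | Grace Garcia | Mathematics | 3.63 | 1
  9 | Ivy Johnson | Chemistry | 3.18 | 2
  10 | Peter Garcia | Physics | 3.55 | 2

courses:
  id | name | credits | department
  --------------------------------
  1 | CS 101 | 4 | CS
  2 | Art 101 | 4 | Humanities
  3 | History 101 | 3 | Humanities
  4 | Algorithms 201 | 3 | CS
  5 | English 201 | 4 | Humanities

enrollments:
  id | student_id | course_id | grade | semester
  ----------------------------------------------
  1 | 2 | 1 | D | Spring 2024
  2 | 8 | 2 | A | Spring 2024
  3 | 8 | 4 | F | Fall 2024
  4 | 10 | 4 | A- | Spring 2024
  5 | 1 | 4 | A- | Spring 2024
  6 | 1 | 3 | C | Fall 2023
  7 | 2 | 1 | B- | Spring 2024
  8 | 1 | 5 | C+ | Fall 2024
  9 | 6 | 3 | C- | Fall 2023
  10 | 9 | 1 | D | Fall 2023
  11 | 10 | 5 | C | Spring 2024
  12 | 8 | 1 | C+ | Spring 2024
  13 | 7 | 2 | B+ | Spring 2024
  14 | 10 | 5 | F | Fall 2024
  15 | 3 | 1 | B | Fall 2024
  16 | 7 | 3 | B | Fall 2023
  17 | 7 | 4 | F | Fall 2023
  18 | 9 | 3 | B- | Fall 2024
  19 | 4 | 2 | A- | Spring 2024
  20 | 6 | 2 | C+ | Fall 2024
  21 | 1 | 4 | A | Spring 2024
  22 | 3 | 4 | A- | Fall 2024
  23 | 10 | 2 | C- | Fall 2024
SELECT c.id, p.name AS course, c.grade, c.semester FROM enrollments c JOIN courses p ON c.course_id = p.id WHERE p.credits <= 4

Execution result:
id | course | grade | semester
1 | CS 101 | D | Spring 2024
2 | Art 101 | A | Spring 2024
3 | Algorithms 201 | F | Fall 2024
4 | Algorithms 201 | A- | Spring 2024
5 | Algorithms 201 | A- | Spring 2024
6 | History 101 | C | Fall 2023
7 | CS 101 | B- | Spring 2024
8 | English 201 | C+ | Fall 2024
9 | History 101 | C- | Fall 2023
10 | CS 101 | D | Fall 2023
11 | English 201 | C | Spring 2024
12 | CS 101 | C+ | Spring 2024
13 | Art 101 | B+ | Spring 2024
14 | English 201 | F | Fall 2024
15 | CS 101 | B | Fall 2024
16 | History 101 | B | Fall 2023
17 | Algorithms 201 | F | Fall 2023
18 | History 101 | B- | Fall 2024
19 | Art 101 | A- | Spring 2024
20 | Art 101 | C+ | Fall 2024
21 | Algorithms 201 | A | Spring 2024
22 | Algorithms 201 | A- | Fall 2024
23 | Art 101 | C- | Fall 2024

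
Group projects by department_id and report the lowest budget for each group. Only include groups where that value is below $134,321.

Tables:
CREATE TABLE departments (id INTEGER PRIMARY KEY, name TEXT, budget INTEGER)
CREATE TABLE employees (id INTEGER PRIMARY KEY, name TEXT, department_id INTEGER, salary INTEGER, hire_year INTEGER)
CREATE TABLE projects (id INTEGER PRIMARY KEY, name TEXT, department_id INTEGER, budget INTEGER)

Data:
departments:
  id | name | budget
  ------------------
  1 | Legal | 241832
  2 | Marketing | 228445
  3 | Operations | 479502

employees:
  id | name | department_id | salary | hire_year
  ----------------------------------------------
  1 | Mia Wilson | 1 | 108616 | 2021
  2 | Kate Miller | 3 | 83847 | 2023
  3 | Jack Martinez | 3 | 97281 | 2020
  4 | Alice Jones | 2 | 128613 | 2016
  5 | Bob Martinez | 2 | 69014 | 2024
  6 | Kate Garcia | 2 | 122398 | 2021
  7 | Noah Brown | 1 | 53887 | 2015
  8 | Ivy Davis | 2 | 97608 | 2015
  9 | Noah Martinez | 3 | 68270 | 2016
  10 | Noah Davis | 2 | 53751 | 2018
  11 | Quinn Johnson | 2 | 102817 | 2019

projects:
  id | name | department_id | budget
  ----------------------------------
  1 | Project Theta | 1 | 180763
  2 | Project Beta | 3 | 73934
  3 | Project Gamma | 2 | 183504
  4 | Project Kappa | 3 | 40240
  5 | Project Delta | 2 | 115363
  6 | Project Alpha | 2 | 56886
SELECT department_id, MIN(budget) AS min_budget FROM projects GROUP BY department_id HAVING MIN(budget) < 134321

Execution result:
department_id | min_budget
2 | 56886
3 | 40240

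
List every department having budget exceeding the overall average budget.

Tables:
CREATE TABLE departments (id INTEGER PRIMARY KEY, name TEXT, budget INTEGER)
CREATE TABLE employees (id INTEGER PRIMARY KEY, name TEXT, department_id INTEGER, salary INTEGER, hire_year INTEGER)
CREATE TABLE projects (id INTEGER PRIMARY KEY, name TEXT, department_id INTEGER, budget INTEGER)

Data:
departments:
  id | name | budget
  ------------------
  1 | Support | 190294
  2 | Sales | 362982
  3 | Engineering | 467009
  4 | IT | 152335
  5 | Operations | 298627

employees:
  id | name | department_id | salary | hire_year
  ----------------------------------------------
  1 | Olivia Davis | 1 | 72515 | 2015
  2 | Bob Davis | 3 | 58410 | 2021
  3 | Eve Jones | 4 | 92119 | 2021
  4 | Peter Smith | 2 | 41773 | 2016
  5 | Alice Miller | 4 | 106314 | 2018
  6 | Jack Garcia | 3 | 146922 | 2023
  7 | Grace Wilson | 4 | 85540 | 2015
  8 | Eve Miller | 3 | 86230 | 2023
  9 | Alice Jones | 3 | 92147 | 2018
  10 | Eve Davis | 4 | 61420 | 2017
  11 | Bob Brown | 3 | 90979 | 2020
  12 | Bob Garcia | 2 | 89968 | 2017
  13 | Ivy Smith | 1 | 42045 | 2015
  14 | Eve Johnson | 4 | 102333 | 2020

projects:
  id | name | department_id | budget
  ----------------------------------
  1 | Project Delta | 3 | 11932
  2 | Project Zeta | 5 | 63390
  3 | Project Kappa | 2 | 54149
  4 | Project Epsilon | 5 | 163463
SELECT name, budget FROM departments WHERE budget > (SELECT AVG(budget) FROM departments)

Execution result:
name | budget
Sales | 362982
Engineering | 467009
Operations | 298627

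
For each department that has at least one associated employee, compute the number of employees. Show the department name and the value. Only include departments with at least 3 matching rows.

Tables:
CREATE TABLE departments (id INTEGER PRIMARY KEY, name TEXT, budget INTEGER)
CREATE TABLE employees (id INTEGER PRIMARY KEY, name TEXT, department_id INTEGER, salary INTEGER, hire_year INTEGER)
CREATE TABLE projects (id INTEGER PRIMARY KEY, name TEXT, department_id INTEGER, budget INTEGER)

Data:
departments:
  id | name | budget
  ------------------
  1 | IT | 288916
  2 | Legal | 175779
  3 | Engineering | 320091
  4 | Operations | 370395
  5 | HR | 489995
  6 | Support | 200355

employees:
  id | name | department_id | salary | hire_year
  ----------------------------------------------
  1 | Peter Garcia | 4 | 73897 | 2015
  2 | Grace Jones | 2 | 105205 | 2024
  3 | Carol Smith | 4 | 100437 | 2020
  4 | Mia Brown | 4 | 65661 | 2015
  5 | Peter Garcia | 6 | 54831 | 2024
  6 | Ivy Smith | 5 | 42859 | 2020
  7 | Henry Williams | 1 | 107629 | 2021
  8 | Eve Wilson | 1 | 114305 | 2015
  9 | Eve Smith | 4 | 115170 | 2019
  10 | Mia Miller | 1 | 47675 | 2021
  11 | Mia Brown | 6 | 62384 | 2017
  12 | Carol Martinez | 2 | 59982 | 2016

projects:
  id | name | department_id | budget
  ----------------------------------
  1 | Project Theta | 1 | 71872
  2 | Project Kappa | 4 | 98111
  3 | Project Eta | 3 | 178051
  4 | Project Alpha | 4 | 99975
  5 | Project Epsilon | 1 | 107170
SELECT p.name, COUNT(*) AS n FROM employees c JOIN departments p ON c.department_id = p.id GROUP BY p.id, p.name HAVING COUNT(*) >= 3

Execution result:
name | n
IT | 3
Operations | 4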